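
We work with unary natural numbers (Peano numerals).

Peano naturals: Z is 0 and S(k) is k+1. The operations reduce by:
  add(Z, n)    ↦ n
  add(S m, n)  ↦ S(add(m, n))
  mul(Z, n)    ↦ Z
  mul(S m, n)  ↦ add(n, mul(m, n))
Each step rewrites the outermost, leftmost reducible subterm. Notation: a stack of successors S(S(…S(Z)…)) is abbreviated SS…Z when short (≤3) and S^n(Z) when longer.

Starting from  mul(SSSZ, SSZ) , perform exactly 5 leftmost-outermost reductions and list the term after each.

  start: mul(SSSZ, SSZ)
  step 1: add(SSZ, mul(SSZ, SSZ))
  step 2: S(add(SZ, mul(SSZ, SSZ)))
  step 3: S(S(add(Z, mul(SSZ, SSZ))))
  step 4: S(S(mul(SSZ, SSZ)))
  step 5: S(S(add(SSZ, mul(SZ, SSZ))))

Answer: after 5 steps: S(S(add(SSZ, mul(SZ, SSZ))))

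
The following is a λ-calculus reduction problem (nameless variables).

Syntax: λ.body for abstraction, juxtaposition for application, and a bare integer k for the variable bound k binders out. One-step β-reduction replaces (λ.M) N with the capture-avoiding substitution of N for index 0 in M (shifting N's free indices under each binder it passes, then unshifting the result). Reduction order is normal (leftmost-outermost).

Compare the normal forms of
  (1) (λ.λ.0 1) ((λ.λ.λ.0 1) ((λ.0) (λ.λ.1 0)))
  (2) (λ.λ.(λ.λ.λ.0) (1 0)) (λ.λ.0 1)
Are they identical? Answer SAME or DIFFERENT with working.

Term A:
  start: (λ.λ.0 1) ((λ.λ.λ.0 1) ((λ.0) (λ.λ.1 0)))
  step 1: λ.0 ((λ.λ.λ.0 1) ((λ.0) (λ.λ.1 0)))
  step 2: λ.0 (λ.λ.0 1)

Term B:
  start: (λ.λ.(λ.λ.λ.0) (1 0)) (λ.λ.0 1)
  step 1: λ.(λ.λ.λ.0) ((λ.λ.0 1) 0)
  step 2: λ.λ.λ.0

Answer: DIFFERENT — A ⇓ λ.0 (λ.λ.0 1), B ⇓ λ.λ.λ.0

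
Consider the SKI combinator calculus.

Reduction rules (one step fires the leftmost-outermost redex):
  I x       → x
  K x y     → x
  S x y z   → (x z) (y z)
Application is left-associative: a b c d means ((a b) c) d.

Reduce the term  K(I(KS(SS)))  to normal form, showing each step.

Answer: normal form = KS  (in 2 steps)

Working:
  start: K(I(KS(SS)))
  [1] K(KS(SS))
  [2] KS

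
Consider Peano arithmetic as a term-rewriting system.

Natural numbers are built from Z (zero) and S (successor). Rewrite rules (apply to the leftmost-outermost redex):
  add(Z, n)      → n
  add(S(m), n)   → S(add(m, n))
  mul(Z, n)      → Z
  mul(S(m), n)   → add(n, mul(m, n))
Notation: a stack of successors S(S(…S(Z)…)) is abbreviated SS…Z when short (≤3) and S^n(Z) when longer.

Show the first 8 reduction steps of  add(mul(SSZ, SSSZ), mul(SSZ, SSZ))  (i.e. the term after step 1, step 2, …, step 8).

  start: add(mul(SSZ, SSSZ), mul(SSZ, SSZ))
  [1] add(add(SSSZ, mul(SZ, SSSZ)), mul(SSZ, SSZ))
  [2] add(S(add(SSZ, mul(SZ, SSSZ))), mul(SSZ, SSZ))
  [3] S(add(add(SSZ, mul(SZ, SSSZ)), mul(SSZ, SSZ)))
  [4] S(add(S(add(SZ, mul(SZ, SSSZ))), mul(SSZ, SSZ)))
  [5] S(S(add(add(SZ, mul(SZ, SSSZ)), mul(SSZ, SSZ))))
  [6] S(S(add(S(add(Z, mul(SZ, SSSZ))), mul(SSZ, SSZ))))
  [7] S(S(S(add(add(Z, mul(SZ, SSSZ)), mul(SSZ, SSZ)))))
  [8] S(S(S(add(mul(SZ, SSSZ), mul(SSZ, SSZ)))))

Answer: after 8 steps: S(S(S(add(mul(SZ, SSSZ), mul(SSZ, SSZ)))))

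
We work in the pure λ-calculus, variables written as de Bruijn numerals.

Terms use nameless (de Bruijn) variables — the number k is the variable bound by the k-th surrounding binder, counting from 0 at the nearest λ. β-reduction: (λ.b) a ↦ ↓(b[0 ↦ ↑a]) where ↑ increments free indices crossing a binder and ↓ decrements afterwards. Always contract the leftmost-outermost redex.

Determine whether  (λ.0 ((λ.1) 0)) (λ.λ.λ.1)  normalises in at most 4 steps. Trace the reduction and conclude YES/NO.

Answer: YES — reaches normal form λ.λ.1 in 2 ≤ 4 steps

Reduction:
  start: (λ.0 ((λ.1) 0)) (λ.λ.λ.1)
  step 1: (λ.λ.λ.1) ((λ.λ.λ.λ.1) (λ.λ.λ.1))
  step 2: λ.λ.1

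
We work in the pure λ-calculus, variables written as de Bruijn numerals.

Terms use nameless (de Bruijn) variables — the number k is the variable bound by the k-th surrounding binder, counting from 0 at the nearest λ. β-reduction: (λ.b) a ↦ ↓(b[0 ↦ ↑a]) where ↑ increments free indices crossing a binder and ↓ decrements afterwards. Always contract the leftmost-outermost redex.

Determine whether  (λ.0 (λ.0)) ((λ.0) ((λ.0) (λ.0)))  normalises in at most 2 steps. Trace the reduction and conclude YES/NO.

Answer: NO — after 2 steps the term is (λ.0) (λ.0) (λ.0), not yet normal

Working:
  start: (λ.0 (λ.0)) ((λ.0) ((λ.0) (λ.0)))
  step 1: (λ.0) ((λ.0) (λ.0)) (λ.0)
  step 2: (λ.0) (λ.0) (λ.0)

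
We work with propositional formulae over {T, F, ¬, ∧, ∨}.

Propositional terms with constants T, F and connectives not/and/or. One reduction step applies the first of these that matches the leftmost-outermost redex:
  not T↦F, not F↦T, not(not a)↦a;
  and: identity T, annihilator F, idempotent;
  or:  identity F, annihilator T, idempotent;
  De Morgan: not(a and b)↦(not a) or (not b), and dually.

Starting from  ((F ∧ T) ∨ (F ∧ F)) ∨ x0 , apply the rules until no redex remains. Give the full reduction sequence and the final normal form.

  start: ((F ∧ T) ∨ (F ∧ F)) ∨ x0
  →1  (F ∨ (F ∧ F)) ∨ x0
  →2  (F ∧ F) ∨ x0
  →3  F ∨ x0
  →4  x0

Answer: normal form = x0  (in 4 steps)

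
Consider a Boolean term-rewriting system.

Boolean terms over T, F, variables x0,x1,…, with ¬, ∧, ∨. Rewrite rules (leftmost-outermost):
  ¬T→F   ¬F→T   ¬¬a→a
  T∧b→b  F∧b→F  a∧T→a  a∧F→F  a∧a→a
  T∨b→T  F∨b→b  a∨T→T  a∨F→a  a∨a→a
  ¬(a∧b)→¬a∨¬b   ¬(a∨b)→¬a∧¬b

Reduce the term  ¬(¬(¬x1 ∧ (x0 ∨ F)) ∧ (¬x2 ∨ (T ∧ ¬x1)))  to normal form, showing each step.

Answer: normal form = (¬x1 ∧ x0) ∨ (x2 ∧ x1)  (in 9 steps)

Derivation:
  start: ¬(¬(¬x1 ∧ (x0 ∨ F)) ∧ (¬x2 ∨ (T ∧ ¬x1)))
  step 1: ¬¬(¬x1 ∧ (x0 ∨ F)) ∨ ¬(¬x2 ∨ (T ∧ ¬x1))
  step 2: (¬x1 ∧ (x0 ∨ F)) ∨ ¬(¬x2 ∨ (T ∧ ¬x1))
  step 3: (¬x1 ∧ x0) ∨ ¬(¬x2 ∨ (T ∧ ¬x1))
  step 4: (¬x1 ∧ x0) ∨ (¬¬x2 ∧ ¬(T ∧ ¬x1))
  step 5: (¬x1 ∧ x0) ∨ (x2 ∧ ¬(T ∧ ¬x1))
  step 6: (¬x1 ∧ x0) ∨ (x2 ∧ (¬T ∨ ¬¬x1))
  step 7: (¬x1 ∧ x0) ∨ (x2 ∧ (F ∨ ¬¬x1))
  step 8: (¬x1 ∧ x0) ∨ (x2 ∧ ¬¬x1)
  step 9: (¬x1 ∧ x0) ∨ (x2 ∧ x1)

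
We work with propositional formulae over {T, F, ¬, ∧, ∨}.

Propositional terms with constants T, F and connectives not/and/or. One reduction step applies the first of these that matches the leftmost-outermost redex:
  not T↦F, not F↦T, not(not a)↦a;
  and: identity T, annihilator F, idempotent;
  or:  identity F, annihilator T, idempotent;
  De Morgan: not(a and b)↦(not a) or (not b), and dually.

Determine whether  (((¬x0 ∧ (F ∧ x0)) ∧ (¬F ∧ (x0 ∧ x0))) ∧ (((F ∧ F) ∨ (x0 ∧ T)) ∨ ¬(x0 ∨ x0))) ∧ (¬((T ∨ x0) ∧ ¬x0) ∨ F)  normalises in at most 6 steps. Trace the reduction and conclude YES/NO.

Answer: YES — reaches normal form F in 5 ≤ 6 steps

Working:
  start: (((¬x0 ∧ (F ∧ x0)) ∧ (¬F ∧ (x0 ∧ x0))) ∧ (((F ∧ F) ∨ (x0 ∧ T)) ∨ ¬(x0 ∨ x0))) ∧ (¬((T ∨ x0) ∧ ¬x0) ∨ F)
  step 1: (((¬x0 ∧ F) ∧ (¬F ∧ (x0 ∧ x0))) ∧ (((F ∧ F) ∨ (x0 ∧ T)) ∨ ¬(x0 ∨ x0))) ∧ (¬((T ∨ x0) ∧ ¬x0) ∨ F)
  step 2: ((F ∧ (¬F ∧ (x0 ∧ x0))) ∧ (((F ∧ F) ∨ (x0 ∧ T)) ∨ ¬(x0 ∨ x0))) ∧ (¬((T ∨ x0) ∧ ¬x0) ∨ F)
  step 3: (F ∧ (((F ∧ F) ∨ (x0 ∧ T)) ∨ ¬(x0 ∨ x0))) ∧ (¬((T ∨ x0) ∧ ¬x0) ∨ F)
  step 4: F ∧ (¬((T ∨ x0) ∧ ¬x0) ∨ F)
  step 5: F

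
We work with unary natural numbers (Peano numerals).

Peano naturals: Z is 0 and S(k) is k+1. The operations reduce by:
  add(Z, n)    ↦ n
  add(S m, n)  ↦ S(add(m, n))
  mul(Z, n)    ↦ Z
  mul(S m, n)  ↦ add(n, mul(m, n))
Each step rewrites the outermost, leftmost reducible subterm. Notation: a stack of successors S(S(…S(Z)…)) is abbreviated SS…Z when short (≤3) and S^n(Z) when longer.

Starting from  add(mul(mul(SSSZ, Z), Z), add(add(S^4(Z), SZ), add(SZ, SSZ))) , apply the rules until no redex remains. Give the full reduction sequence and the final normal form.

  start: add(mul(mul(SSSZ, Z), Z), add(add(S^4(Z), SZ), add(SZ, SSZ)))
  →1  add(mul(add(Z, mul(SSZ, Z)), Z), add(add(S^4(Z), SZ), add(SZ, SSZ)))
  →2  add(mul(mul(SSZ, Z), Z), add(add(S^4(Z), SZ), add(SZ, SSZ)))
  →3  add(mul(add(Z, mul(SZ, Z)), Z), add(add(S^4(Z), SZ), add(SZ, SSZ)))
  →4  add(mul(mul(SZ, Z), Z), add(add(S^4(Z), SZ), add(SZ, SSZ)))
  →5  add(mul(add(Z, mul(Z, Z)), Z), add(add(S^4(Z), SZ), add(SZ, SSZ)))
  →6  add(mul(mul(Z, Z), Z), add(add(S^4(Z), SZ), add(SZ, SSZ)))
  →7  add(mul(Z, Z), add(add(S^4(Z), SZ), add(SZ, SSZ)))
  →8  add(Z, add(add(S^4(Z), SZ), add(SZ, SSZ)))
  →9  add(add(S^4(Z), SZ), add(SZ, SSZ))
  →10  add(S(add(SSSZ, SZ)), add(SZ, SSZ))
  →11  S(add(add(SSSZ, SZ), add(SZ, SSZ)))
  →12  S(add(S(add(SSZ, SZ)), add(SZ, SSZ)))
  →13  S(S(add(add(SSZ, SZ), add(SZ, SSZ))))
  →14  S(S(add(S(add(SZ, SZ)), add(SZ, SSZ))))
  →15  S(S(S(add(add(SZ, SZ), add(SZ, SSZ)))))
  →16  S(S(S(add(S(add(Z, SZ)), add(SZ, SSZ)))))
  →17  S(S(S(S(add(add(Z, SZ), add(SZ, SSZ))))))
  →18  S(S(S(S(add(SZ, add(SZ, SSZ))))))
  →19  S(S(S(S(S(add(Z, add(SZ, SSZ)))))))
  →20  S(S(S(S(S(add(SZ, SSZ))))))
  →21  S(S(S(S(S(S(add(Z, SSZ)))))))
  →22  S^8(Z)

Answer: normal form = S^8(Z)  (in 22 steps)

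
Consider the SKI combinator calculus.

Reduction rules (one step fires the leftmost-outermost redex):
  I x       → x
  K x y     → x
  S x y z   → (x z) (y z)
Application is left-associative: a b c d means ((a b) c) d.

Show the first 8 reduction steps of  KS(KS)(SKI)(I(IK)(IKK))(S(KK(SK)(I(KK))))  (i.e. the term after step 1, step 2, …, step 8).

  start: KS(KS)(SKI)(I(IK)(IKK))(S(KK(SK)(I(KK))))
  step 1: S(SKI)(I(IK)(IKK))(S(KK(SK)(I(KK))))
  step 2: SKI(S(KK(SK)(I(KK))))(I(IK)(IKK)(S(KK(SK)(I(KK)))))
  step 3: K(S(KK(SK)(I(KK))))(I(S(KK(SK)(I(KK)))))(I(IK)(IKK)(S(KK(SK)(I(KK)))))
  step 4: S(KK(SK)(I(KK)))(I(IK)(IKK)(S(KK(SK)(I(KK)))))
  step 5: S(K(I(KK)))(I(IK)(IKK)(S(KK(SK)(I(KK)))))
  step 6: S(K(KK))(I(IK)(IKK)(S(KK(SK)(I(KK)))))
  step 7: S(K(KK))(IK(IKK)(S(KK(SK)(I(KK)))))
  step 8: S(K(KK))(K(IKK)(S(KK(SK)(I(KK)))))

Answer: after 8 steps: S(K(KK))(K(IKK)(S(KK(SK)(I(KK)))))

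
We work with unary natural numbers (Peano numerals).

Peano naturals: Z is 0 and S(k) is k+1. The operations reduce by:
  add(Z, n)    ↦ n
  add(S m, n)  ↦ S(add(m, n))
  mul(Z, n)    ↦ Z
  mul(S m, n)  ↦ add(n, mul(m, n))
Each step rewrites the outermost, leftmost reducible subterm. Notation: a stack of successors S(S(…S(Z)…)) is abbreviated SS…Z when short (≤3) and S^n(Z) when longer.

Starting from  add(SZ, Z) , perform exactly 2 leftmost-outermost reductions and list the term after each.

  start: add(SZ, Z)
  step 1: S(add(Z, Z))
  step 2: SZ

Answer: after 2 steps: SZ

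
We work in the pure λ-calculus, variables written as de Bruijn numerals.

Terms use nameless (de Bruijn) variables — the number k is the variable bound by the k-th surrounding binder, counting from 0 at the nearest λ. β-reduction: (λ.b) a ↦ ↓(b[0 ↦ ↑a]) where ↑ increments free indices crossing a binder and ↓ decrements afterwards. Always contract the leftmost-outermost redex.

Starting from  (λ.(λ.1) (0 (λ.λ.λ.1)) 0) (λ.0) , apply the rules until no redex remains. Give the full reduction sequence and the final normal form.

Answer: normal form = λ.0  (in 3 steps)

Reduction:
  start: (λ.(λ.1) (0 (λ.λ.λ.1)) 0) (λ.0)
  →1  (λ.λ.0) ((λ.0) (λ.λ.λ.1)) (λ.0)
  →2  (λ.0) (λ.0)
  →3  λ.0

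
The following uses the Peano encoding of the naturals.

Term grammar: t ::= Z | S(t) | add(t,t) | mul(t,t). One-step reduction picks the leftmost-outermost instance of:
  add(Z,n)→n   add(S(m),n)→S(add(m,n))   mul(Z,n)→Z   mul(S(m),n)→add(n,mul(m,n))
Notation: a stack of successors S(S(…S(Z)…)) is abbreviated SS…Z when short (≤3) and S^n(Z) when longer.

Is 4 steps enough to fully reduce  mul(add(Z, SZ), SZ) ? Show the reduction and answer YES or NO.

  start: mul(add(Z, SZ), SZ)
  step 1: mul(SZ, SZ)
  step 2: add(SZ, mul(Z, SZ))
  step 3: S(add(Z, mul(Z, SZ)))
  step 4: S(mul(Z, SZ))

Answer: NO — after 4 steps the term is S(mul(Z, SZ)), not yet normal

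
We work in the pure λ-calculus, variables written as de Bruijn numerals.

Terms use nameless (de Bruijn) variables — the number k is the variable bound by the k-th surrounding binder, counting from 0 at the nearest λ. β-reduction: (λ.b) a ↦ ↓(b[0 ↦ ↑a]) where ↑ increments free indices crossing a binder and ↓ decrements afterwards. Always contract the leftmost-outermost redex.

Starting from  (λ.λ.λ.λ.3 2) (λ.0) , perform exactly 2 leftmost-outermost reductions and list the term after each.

  start: (λ.λ.λ.λ.3 2) (λ.0)
  [1] λ.λ.λ.(λ.0) 2
  [2] λ.λ.λ.2

Answer: after 2 steps: λ.λ.λ.2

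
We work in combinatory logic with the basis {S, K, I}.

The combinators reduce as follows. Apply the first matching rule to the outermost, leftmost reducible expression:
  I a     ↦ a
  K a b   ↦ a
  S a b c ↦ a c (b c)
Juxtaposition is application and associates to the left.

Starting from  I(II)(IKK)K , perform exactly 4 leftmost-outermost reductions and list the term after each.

  start: I(II)(IKK)K
  step 1: II(IKK)K
  step 2: I(IKK)K
  step 3: IKKK
  step 4: KKK

Answer: after 4 steps: KKK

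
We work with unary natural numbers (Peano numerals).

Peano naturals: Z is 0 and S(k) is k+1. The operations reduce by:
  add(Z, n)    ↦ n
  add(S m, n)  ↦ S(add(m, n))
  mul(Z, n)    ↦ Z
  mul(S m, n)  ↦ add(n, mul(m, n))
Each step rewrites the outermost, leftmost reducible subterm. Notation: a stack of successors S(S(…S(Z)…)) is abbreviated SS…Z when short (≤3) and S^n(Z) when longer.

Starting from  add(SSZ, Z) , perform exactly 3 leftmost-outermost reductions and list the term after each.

Answer: after 3 steps: SSZ

Working:
  start: add(SSZ, Z)
  [1] S(add(SZ, Z))
  [2] S(S(add(Z, Z)))
  [3] SSZ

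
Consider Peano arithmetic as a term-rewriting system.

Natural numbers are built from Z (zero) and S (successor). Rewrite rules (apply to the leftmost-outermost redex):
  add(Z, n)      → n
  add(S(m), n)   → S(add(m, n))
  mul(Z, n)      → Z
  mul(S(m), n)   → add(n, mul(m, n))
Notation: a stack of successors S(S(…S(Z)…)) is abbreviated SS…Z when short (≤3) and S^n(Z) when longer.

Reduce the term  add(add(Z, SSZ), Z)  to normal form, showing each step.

  start: add(add(Z, SSZ), Z)
  →1  add(SSZ, Z)
  →2  S(add(SZ, Z))
  →3  S(S(add(Z, Z)))
  →4  SSZ

Answer: normal form = SSZ  (in 4 steps)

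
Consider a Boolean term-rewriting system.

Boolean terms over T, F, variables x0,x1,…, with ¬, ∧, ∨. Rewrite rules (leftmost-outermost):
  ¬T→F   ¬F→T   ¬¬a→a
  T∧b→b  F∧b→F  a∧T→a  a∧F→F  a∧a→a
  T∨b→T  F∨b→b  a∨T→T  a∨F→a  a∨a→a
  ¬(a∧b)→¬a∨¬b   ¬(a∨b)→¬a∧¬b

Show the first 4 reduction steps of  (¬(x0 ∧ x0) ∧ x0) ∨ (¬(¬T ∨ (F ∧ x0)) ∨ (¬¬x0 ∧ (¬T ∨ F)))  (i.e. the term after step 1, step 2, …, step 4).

Answer: after 4 steps: (¬x0 ∧ x0) ∨ ((T ∧ ¬(F ∧ x0)) ∨ (¬¬x0 ∧ (¬T ∨ F)))

Reduction:
  start: (¬(x0 ∧ x0) ∧ x0) ∨ (¬(¬T ∨ (F ∧ x0)) ∨ (¬¬x0 ∧ (¬T ∨ F)))
  step 1: ((¬x0 ∨ ¬x0) ∧ x0) ∨ (¬(¬T ∨ (F ∧ x0)) ∨ (¬¬x0 ∧ (¬T ∨ F)))
  step 2: (¬x0 ∧ x0) ∨ (¬(¬T ∨ (F ∧ x0)) ∨ (¬¬x0 ∧ (¬T ∨ F)))
  step 3: (¬x0 ∧ x0) ∨ ((¬¬T ∧ ¬(F ∧ x0)) ∨ (¬¬x0 ∧ (¬T ∨ F)))
  step 4: (¬x0 ∧ x0) ∨ ((T ∧ ¬(F ∧ x0)) ∨ (¬¬x0 ∧ (¬T ∨ F)))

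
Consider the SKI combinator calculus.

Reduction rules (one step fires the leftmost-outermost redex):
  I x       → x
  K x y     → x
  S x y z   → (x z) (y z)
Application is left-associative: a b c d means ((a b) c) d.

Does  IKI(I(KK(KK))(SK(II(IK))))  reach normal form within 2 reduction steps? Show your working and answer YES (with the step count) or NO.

  start: IKI(I(KK(KK))(SK(II(IK))))
  →1  KI(I(KK(KK))(SK(II(IK))))
  →2  I

Answer: YES — reaches normal form I in 2 ≤ 2 steps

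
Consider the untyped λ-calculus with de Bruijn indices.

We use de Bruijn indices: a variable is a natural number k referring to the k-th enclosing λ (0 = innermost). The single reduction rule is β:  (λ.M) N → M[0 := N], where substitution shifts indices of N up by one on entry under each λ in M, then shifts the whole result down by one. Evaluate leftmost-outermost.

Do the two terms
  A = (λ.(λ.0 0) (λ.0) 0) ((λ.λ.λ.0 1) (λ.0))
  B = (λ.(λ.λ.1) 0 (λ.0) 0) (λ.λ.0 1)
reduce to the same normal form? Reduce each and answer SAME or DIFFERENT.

Answer: DIFFERENT — A ⇓ λ.λ.0 1, B ⇓ λ.0 (λ.λ.0 1)

Working:
Term A:
  start: (λ.(λ.0 0) (λ.0) 0) ((λ.λ.λ.0 1) (λ.0))
  [1] (λ.0 0) (λ.0) ((λ.λ.λ.0 1) (λ.0))
  [2] (λ.0) (λ.0) ((λ.λ.λ.0 1) (λ.0))
  [3] (λ.0) ((λ.λ.λ.0 1) (λ.0))
  [4] (λ.λ.λ.0 1) (λ.0)
  [5] λ.λ.0 1

Term B:
  start: (λ.(λ.λ.1) 0 (λ.0) 0) (λ.λ.0 1)
  [1] (λ.λ.1) (λ.λ.0 1) (λ.0) (λ.λ.0 1)
  [2] (λ.λ.λ.0 1) (λ.0) (λ.λ.0 1)
  [3] (λ.λ.0 1) (λ.λ.0 1)
  [4] λ.0 (λ.λ.0 1)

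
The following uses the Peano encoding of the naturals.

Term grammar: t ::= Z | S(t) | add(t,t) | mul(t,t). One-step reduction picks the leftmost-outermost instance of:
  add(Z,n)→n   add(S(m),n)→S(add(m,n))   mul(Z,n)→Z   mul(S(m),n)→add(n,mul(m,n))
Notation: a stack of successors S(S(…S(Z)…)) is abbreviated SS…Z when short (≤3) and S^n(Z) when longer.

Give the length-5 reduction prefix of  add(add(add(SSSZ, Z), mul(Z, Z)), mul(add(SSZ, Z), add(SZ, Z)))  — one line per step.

  start: add(add(add(SSSZ, Z), mul(Z, Z)), mul(add(SSZ, Z), add(SZ, Z)))
  [1] add(add(S(add(SSZ, Z)), mul(Z, Z)), mul(add(SSZ, Z), add(SZ, Z)))
  [2] add(S(add(add(SSZ, Z), mul(Z, Z))), mul(add(SSZ, Z), add(SZ, Z)))
  [3] S(add(add(add(SSZ, Z), mul(Z, Z)), mul(add(SSZ, Z), add(SZ, Z))))
  [4] S(add(add(S(add(SZ, Z)), mul(Z, Z)), mul(add(SSZ, Z), add(SZ, Z))))
  [5] S(add(S(add(add(SZ, Z), mul(Z, Z))), mul(add(SSZ, Z), add(SZ, Z))))

Answer: after 5 steps: S(add(S(add(add(SZ, Z), mul(Z, Z))), mul(add(SSZ, Z), add(SZ, Z))))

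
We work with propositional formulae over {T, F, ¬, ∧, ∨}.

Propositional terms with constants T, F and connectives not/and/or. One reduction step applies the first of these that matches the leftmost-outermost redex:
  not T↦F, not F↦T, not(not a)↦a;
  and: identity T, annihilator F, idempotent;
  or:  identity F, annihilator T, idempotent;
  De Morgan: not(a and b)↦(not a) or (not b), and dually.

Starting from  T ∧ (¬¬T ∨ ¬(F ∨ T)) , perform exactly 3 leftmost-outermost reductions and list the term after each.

  start: T ∧ (¬¬T ∨ ¬(F ∨ T))
  step 1: ¬¬T ∨ ¬(F ∨ T)
  step 2: T ∨ ¬(F ∨ T)
  step 3: T

Answer: after 3 steps: T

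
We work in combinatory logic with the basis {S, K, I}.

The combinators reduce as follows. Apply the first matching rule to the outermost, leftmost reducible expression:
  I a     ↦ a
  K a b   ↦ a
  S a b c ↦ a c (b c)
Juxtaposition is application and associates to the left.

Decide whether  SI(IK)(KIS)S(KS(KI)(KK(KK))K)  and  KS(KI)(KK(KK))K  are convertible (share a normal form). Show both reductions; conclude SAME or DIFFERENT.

Term A:
  start: SI(IK)(KIS)S(KS(KI)(KK(KK))K)
  [1] I(KIS)(IK(KIS))S(KS(KI)(KK(KK))K)
  [2] KIS(IK(KIS))S(KS(KI)(KK(KK))K)
  [3] I(IK(KIS))S(KS(KI)(KK(KK))K)
  [4] IK(KIS)S(KS(KI)(KK(KK))K)
  [5] K(KIS)S(KS(KI)(KK(KK))K)
  [6] KIS(KS(KI)(KK(KK))K)
  [7] I(KS(KI)(KK(KK))K)
  [8] KS(KI)(KK(KK))K
  [9] S(KK(KK))K
  [10] SKK

Term B:
  start: KS(KI)(KK(KK))K
  [1] S(KK(KK))K
  [2] SKK

Answer: SAME — A ⇓ SKK, B ⇓ SKK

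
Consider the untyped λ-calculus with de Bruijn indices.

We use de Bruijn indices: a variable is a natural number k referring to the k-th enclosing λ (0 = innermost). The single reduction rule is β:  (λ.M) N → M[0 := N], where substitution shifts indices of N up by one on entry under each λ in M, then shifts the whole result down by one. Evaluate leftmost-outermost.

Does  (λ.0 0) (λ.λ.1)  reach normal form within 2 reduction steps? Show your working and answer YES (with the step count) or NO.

Answer: YES — reaches normal form λ.λ.λ.1 in 2 ≤ 2 steps

Derivation:
  start: (λ.0 0) (λ.λ.1)
  →1  (λ.λ.1) (λ.λ.1)
  →2  λ.λ.λ.1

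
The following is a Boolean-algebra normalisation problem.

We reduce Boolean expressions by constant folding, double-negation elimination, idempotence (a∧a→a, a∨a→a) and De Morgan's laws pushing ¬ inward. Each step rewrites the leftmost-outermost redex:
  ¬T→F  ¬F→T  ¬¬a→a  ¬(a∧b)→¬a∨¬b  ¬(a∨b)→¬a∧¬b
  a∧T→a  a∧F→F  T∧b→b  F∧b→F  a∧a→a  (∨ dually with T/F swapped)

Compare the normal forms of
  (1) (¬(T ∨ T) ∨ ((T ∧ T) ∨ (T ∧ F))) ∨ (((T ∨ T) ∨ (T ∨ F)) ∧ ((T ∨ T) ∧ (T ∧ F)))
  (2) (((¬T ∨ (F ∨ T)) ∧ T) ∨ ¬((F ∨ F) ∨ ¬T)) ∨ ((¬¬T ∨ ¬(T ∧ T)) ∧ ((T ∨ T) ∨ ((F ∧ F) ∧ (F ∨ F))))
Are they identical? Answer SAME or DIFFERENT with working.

Term A:
  start: (¬(T ∨ T) ∨ ((T ∧ T) ∨ (T ∧ F))) ∨ (((T ∨ T) ∨ (T ∨ F)) ∧ ((T ∨ T) ∧ (T ∧ F)))
  step 1: ((¬T ∧ ¬T) ∨ ((T ∧ T) ∨ (T ∧ F))) ∨ (((T ∨ T) ∨ (T ∨ F)) ∧ ((T ∨ T) ∧ (T ∧ F)))
  step 2: (¬T ∨ ((T ∧ T) ∨ (T ∧ F))) ∨ (((T ∨ T) ∨ (T ∨ F)) ∧ ((T ∨ T) ∧ (T ∧ F)))
  step 3: (F ∨ ((T ∧ T) ∨ (T ∧ F))) ∨ (((T ∨ T) ∨ (T ∨ F)) ∧ ((T ∨ T) ∧ (T ∧ F)))
  step 4: ((T ∧ T) ∨ (T ∧ F)) ∨ (((T ∨ T) ∨ (T ∨ F)) ∧ ((T ∨ T) ∧ (T ∧ F)))
  step 5: (T ∨ (T ∧ F)) ∨ (((T ∨ T) ∨ (T ∨ F)) ∧ ((T ∨ T) ∧ (T ∧ F)))
  step 6: T ∨ (((T ∨ T) ∨ (T ∨ F)) ∧ ((T ∨ T) ∧ (T ∧ F)))
  step 7: T

Term B:
  start: (((¬T ∨ (F ∨ T)) ∧ T) ∨ ¬((F ∨ F) ∨ ¬T)) ∨ ((¬¬T ∨ ¬(T ∧ T)) ∧ ((T ∨ T) ∨ ((F ∧ F) ∧ (F ∨ F))))
  step 1: ((¬T ∨ (F ∨ T)) ∨ ¬((F ∨ F) ∨ ¬T)) ∨ ((¬¬T ∨ ¬(T ∧ T)) ∧ ((T ∨ T) ∨ ((F ∧ F) ∧ (F ∨ F))))
  step 2: ((F ∨ (F ∨ T)) ∨ ¬((F ∨ F) ∨ ¬T)) ∨ ((¬¬T ∨ ¬(T ∧ T)) ∧ ((T ∨ T) ∨ ((F ∧ F) ∧ (F ∨ F))))
  step 3: ((F ∨ T) ∨ ¬((F ∨ F) ∨ ¬T)) ∨ ((¬¬T ∨ ¬(T ∧ T)) ∧ ((T ∨ T) ∨ ((F ∧ F) ∧ (F ∨ F))))
  step 4: (T ∨ ¬((F ∨ F) ∨ ¬T)) ∨ ((¬¬T ∨ ¬(T ∧ T)) ∧ ((T ∨ T) ∨ ((F ∧ F) ∧ (F ∨ F))))
  step 5: T ∨ ((¬¬T ∨ ¬(T ∧ T)) ∧ ((T ∨ T) ∨ ((F ∧ F) ∧ (F ∨ F))))
  step 6: T

Answer: SAME — A ⇓ T, B ⇓ T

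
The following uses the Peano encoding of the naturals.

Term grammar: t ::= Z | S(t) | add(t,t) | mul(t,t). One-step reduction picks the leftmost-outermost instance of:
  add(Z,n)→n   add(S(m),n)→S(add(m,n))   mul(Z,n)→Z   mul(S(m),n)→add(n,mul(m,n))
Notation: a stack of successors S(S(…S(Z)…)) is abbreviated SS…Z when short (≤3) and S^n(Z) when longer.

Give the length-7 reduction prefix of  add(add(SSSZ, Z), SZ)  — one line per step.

Answer: after 7 steps: S(S(S(add(Z, SZ))))

Working:
  start: add(add(SSSZ, Z), SZ)
  →1  add(S(add(SSZ, Z)), SZ)
  →2  S(add(add(SSZ, Z), SZ))
  →3  S(add(S(add(SZ, Z)), SZ))
  →4  S(S(add(add(SZ, Z), SZ)))
  →5  S(S(add(S(add(Z, Z)), SZ)))
  →6  S(S(S(add(add(Z, Z), SZ))))
  →7  S(S(S(add(Z, SZ))))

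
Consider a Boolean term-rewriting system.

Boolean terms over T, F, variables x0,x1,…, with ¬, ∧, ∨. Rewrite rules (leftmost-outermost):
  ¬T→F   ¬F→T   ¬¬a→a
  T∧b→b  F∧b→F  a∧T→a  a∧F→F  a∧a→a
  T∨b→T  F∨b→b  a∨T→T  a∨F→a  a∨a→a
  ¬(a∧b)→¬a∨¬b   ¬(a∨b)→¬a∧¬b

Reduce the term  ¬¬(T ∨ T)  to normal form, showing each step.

  start: ¬¬(T ∨ T)
  [1] T ∨ T
  [2] T

Answer: normal form = T  (in 2 steps)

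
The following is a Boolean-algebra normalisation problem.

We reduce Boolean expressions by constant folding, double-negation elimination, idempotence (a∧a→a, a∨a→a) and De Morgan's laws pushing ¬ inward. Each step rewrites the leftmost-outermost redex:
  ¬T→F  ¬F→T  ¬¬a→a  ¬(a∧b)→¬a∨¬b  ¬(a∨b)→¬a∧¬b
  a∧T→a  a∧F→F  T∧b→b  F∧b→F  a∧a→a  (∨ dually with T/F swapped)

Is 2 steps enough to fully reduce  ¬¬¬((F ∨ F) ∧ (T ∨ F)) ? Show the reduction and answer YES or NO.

  start: ¬¬¬((F ∨ F) ∧ (T ∨ F))
  step 1: ¬((F ∨ F) ∧ (T ∨ F))
  step 2: ¬(F ∨ F) ∨ ¬(T ∨ F)

Answer: NO — after 2 steps the term is ¬(F ∨ F) ∨ ¬(T ∨ F), not yet normal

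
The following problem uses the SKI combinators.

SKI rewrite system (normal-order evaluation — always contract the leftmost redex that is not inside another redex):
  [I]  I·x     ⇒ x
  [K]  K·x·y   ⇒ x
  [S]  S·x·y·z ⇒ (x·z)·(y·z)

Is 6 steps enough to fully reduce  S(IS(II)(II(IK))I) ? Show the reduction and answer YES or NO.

Answer: NO — after 6 steps the term is S(I(IK)I), not yet normal

Working:
  start: S(IS(II)(II(IK))I)
  [1] S(S(II)(II(IK))I)
  [2] S(III(II(IK)I))
  [3] S(II(II(IK)I))
  [4] S(I(II(IK)I))
  [5] S(II(IK)I)
  [6] S(I(IK)I)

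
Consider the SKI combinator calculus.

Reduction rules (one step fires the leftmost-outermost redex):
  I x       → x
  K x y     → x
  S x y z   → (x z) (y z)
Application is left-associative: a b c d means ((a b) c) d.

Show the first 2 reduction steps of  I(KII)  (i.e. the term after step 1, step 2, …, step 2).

  start: I(KII)
  step 1: KII
  step 2: I

Answer: after 2 steps: I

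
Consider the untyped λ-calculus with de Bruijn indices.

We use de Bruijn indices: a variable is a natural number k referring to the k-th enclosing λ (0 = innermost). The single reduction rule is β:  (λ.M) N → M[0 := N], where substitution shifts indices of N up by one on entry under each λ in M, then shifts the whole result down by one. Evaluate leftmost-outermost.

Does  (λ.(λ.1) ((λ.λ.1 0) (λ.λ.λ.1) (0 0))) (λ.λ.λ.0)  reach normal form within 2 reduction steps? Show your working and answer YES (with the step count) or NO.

  start: (λ.(λ.1) ((λ.λ.1 0) (λ.λ.λ.1) (0 0))) (λ.λ.λ.0)
  [1] (λ.λ.λ.λ.0) ((λ.λ.1 0) (λ.λ.λ.1) ((λ.λ.λ.0) (λ.λ.λ.0)))
  [2] λ.λ.λ.0

Answer: YES — reaches normal form λ.λ.λ.0 in 2 ≤ 2 steps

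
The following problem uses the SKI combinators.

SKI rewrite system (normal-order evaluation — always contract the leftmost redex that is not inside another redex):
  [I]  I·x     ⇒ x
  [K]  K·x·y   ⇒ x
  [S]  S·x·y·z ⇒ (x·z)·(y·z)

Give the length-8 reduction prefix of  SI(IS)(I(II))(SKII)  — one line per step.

  start: SI(IS)(I(II))(SKII)
  →1  I(I(II))(IS(I(II)))(SKII)
  →2  I(II)(IS(I(II)))(SKII)
  →3  II(IS(I(II)))(SKII)
  →4  I(IS(I(II)))(SKII)
  →5  IS(I(II))(SKII)
  →6  S(I(II))(SKII)
  →7  S(II)(SKII)
  →8  SI(SKII)

Answer: after 8 steps: SI(SKII)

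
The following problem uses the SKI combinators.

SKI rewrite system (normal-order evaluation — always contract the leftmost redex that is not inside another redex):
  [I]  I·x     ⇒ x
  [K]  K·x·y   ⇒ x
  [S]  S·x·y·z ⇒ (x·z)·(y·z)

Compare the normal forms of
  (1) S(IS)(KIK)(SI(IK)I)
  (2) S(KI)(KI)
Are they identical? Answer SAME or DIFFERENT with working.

Term A:
  start: S(IS)(KIK)(SI(IK)I)
  →1  IS(SI(IK)I)(KIK(SI(IK)I))
  →2  S(SI(IK)I)(KIK(SI(IK)I))
  →3  S(II(IKI))(KIK(SI(IK)I))
  →4  S(I(IKI))(KIK(SI(IK)I))
  →5  S(IKI)(KIK(SI(IK)I))
  →6  S(KI)(KIK(SI(IK)I))
  →7  S(KI)(I(SI(IK)I))
  →8  S(KI)(SI(IK)I)
  →9  S(KI)(II(IKI))
  →10  S(KI)(I(IKI))
  →11  S(KI)(IKI)
  →12  S(KI)(KI)

Term B:
  start: S(KI)(KI)

Answer: SAME — A ⇓ S(KI)(KI), B ⇓ S(KI)(KI)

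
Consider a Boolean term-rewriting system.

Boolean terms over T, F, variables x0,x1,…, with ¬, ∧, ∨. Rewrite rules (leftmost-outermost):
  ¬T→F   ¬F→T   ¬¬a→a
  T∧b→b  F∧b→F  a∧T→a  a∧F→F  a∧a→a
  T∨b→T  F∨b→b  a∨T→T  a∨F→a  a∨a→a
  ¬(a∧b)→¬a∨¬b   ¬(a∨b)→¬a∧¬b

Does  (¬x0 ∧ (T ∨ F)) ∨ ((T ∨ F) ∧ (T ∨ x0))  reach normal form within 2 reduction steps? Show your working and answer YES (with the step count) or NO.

  start: (¬x0 ∧ (T ∨ F)) ∨ ((T ∨ F) ∧ (T ∨ x0))
  →1  (¬x0 ∧ T) ∨ ((T ∨ F) ∧ (T ∨ x0))
  →2  ¬x0 ∨ ((T ∨ F) ∧ (T ∨ x0))

Answer: NO — after 2 steps the term is ¬x0 ∨ ((T ∨ F) ∧ (T ∨ x0)), not yet normal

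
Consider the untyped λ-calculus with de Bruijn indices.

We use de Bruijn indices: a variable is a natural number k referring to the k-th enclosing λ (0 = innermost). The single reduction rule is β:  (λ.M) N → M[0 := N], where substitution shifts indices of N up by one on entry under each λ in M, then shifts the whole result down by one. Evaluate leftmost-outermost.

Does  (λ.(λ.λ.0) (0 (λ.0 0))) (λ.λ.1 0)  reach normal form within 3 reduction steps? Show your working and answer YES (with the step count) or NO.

  start: (λ.(λ.λ.0) (0 (λ.0 0))) (λ.λ.1 0)
  →1  (λ.λ.0) ((λ.λ.1 0) (λ.0 0))
  →2  λ.0

Answer: YES — reaches normal form λ.0 in 2 ≤ 3 steps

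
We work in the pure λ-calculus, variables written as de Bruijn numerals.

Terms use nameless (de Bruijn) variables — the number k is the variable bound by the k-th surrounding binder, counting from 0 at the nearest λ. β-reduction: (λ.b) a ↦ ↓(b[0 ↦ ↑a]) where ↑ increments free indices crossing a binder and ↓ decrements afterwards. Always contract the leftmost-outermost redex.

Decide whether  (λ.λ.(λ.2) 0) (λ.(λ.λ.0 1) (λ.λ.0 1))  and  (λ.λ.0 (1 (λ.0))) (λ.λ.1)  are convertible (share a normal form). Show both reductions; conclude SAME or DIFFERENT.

Answer: DIFFERENT — A ⇓ λ.λ.λ.0 (λ.λ.0 1), B ⇓ λ.0 (λ.λ.0)

Working:
Term A:
  start: (λ.λ.(λ.2) 0) (λ.(λ.λ.0 1) (λ.λ.0 1))
  →1  λ.(λ.λ.(λ.λ.0 1) (λ.λ.0 1)) 0
  →2  λ.λ.(λ.λ.0 1) (λ.λ.0 1)
  →3  λ.λ.λ.0 (λ.λ.0 1)

Term B:
  start: (λ.λ.0 (1 (λ.0))) (λ.λ.1)
  →1  λ.0 ((λ.λ.1) (λ.0))
  →2  λ.0 (λ.λ.0)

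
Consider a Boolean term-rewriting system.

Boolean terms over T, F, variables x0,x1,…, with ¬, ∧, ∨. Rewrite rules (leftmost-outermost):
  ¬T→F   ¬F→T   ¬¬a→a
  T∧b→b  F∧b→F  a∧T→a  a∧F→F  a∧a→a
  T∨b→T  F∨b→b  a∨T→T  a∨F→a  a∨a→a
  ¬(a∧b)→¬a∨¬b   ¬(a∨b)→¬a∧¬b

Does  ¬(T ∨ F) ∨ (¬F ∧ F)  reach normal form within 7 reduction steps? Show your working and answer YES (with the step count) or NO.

  start: ¬(T ∨ F) ∨ (¬F ∧ F)
  [1] (¬T ∧ ¬F) ∨ (¬F ∧ F)
  [2] (F ∧ ¬F) ∨ (¬F ∧ F)
  [3] F ∨ (¬F ∧ F)
  [4] ¬F ∧ F
  [5] F

Answer: YES — reaches normal form F in 5 ≤ 7 steps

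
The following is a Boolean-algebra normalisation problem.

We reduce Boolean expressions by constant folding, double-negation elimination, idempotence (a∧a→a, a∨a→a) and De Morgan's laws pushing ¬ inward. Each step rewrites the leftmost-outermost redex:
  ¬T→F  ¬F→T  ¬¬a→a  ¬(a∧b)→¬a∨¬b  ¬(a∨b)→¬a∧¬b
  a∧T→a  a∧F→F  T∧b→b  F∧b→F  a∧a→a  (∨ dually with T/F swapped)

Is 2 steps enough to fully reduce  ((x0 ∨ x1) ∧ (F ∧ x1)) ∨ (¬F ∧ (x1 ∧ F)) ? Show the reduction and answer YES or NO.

Answer: NO — after 2 steps the term is F ∨ (¬F ∧ (x1 ∧ F)), not yet normal

Derivation:
  start: ((x0 ∨ x1) ∧ (F ∧ x1)) ∨ (¬F ∧ (x1 ∧ F))
  step 1: ((x0 ∨ x1) ∧ F) ∨ (¬F ∧ (x1 ∧ F))
  step 2: F ∨ (¬F ∧ (x1 ∧ F))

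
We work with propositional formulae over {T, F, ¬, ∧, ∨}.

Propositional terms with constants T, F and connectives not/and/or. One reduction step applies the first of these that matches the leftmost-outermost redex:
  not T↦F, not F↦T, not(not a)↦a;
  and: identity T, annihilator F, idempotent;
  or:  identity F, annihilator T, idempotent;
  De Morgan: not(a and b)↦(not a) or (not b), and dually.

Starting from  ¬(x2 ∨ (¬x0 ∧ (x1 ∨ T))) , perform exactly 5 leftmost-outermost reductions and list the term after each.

Answer: after 5 steps: ¬x2 ∧ (x0 ∨ (¬x1 ∧ F))

Reduction:
  start: ¬(x2 ∨ (¬x0 ∧ (x1 ∨ T)))
  [1] ¬x2 ∧ ¬(¬x0 ∧ (x1 ∨ T))
  [2] ¬x2 ∧ (¬¬x0 ∨ ¬(x1 ∨ T))
  [3] ¬x2 ∧ (x0 ∨ ¬(x1 ∨ T))
  [4] ¬x2 ∧ (x0 ∨ (¬x1 ∧ ¬T))
  [5] ¬x2 ∧ (x0 ∨ (¬x1 ∧ F))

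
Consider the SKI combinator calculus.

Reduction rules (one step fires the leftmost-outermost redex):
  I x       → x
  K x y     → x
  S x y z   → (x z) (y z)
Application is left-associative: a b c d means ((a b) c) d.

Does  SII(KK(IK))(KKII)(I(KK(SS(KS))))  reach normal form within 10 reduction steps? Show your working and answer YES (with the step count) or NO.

  start: SII(KK(IK))(KKII)(I(KK(SS(KS))))
  →1  I(KK(IK))(I(KK(IK)))(KKII)(I(KK(SS(KS))))
  →2  KK(IK)(I(KK(IK)))(KKII)(I(KK(SS(KS))))
  →3  K(I(KK(IK)))(KKII)(I(KK(SS(KS))))
  →4  I(KK(IK))(I(KK(SS(KS))))
  →5  KK(IK)(I(KK(SS(KS))))
  →6  K(I(KK(SS(KS))))
  →7  K(KK(SS(KS)))
  →8  KK

Answer: YES — reaches normal form KK in 8 ≤ 10 steps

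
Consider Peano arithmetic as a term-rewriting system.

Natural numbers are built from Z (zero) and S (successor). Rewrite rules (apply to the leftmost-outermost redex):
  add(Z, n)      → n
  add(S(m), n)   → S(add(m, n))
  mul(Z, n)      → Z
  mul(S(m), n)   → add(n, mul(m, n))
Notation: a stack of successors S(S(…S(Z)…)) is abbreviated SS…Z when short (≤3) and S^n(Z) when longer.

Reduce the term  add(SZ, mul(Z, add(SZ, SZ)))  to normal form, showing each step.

  start: add(SZ, mul(Z, add(SZ, SZ)))
  [1] S(add(Z, mul(Z, add(SZ, SZ))))
  [2] S(mul(Z, add(SZ, SZ)))
  [3] SZ

Answer: normal form = SZ  (in 3 steps)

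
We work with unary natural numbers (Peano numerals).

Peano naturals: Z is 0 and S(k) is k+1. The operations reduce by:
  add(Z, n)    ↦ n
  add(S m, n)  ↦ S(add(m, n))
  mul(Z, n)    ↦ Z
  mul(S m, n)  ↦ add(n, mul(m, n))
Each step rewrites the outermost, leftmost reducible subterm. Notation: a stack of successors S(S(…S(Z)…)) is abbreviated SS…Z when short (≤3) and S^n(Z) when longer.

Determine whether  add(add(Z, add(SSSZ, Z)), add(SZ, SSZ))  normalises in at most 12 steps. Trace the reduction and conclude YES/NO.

Answer: YES — reaches normal form S^6(Z) in 11 ≤ 12 steps

Reduction:
  start: add(add(Z, add(SSSZ, Z)), add(SZ, SSZ))
  step 1: add(add(SSSZ, Z), add(SZ, SSZ))
  step 2: add(S(add(SSZ, Z)), add(SZ, SSZ))
  step 3: S(add(add(SSZ, Z), add(SZ, SSZ)))
  step 4: S(add(S(add(SZ, Z)), add(SZ, SSZ)))
  step 5: S(S(add(add(SZ, Z), add(SZ, SSZ))))
  step 6: S(S(add(S(add(Z, Z)), add(SZ, SSZ))))
  step 7: S(S(S(add(add(Z, Z), add(SZ, SSZ)))))
  step 8: S(S(S(add(Z, add(SZ, SSZ)))))
  step 9: S(S(S(add(SZ, SSZ))))
  step 10: S(S(S(S(add(Z, SSZ)))))
  step 11: S^6(Z)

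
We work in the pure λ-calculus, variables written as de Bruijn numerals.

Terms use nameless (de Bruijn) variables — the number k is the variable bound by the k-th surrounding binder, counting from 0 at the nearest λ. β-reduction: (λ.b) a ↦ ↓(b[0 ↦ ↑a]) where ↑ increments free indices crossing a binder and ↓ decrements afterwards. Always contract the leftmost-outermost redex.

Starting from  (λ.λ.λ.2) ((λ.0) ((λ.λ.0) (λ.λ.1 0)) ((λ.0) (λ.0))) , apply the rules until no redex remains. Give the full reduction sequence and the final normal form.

  start: (λ.λ.λ.2) ((λ.0) ((λ.λ.0) (λ.λ.1 0)) ((λ.0) (λ.0)))
  →1  λ.λ.(λ.0) ((λ.λ.0) (λ.λ.1 0)) ((λ.0) (λ.0))
  →2  λ.λ.(λ.λ.0) (λ.λ.1 0) ((λ.0) (λ.0))
  →3  λ.λ.(λ.0) ((λ.0) (λ.0))
  →4  λ.λ.(λ.0) (λ.0)
  →5  λ.λ.λ.0

Answer: normal form = λ.λ.λ.0  (in 5 steps)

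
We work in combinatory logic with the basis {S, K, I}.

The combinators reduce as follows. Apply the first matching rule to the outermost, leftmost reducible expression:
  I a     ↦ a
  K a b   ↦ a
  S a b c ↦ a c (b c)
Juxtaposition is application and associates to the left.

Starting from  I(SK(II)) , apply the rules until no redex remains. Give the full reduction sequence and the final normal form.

Answer: normal form = SKI  (in 2 steps)

Working:
  start: I(SK(II))
  →1  SK(II)
  →2  SKI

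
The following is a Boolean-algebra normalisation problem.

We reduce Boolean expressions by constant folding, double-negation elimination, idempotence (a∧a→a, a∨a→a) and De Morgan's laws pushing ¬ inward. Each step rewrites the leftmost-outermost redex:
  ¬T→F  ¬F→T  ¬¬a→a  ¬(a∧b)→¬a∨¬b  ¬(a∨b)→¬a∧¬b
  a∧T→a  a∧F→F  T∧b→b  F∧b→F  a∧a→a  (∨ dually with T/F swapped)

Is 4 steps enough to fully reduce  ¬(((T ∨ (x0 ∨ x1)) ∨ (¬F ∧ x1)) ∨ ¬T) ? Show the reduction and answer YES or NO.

  start: ¬(((T ∨ (x0 ∨ x1)) ∨ (¬F ∧ x1)) ∨ ¬T)
  [1] ¬((T ∨ (x0 ∨ x1)) ∨ (¬F ∧ x1)) ∧ ¬¬T
  [2] (¬(T ∨ (x0 ∨ x1)) ∧ ¬(¬F ∧ x1)) ∧ ¬¬T
  [3] ((¬T ∧ ¬(x0 ∨ x1)) ∧ ¬(¬F ∧ x1)) ∧ ¬¬T
  [4] ((F ∧ ¬(x0 ∨ x1)) ∧ ¬(¬F ∧ x1)) ∧ ¬¬T

Answer: NO — after 4 steps the term is ((F ∧ ¬(x0 ∨ x1)) ∧ ¬(¬F ∧ x1)) ∧ ¬¬T, not yet normal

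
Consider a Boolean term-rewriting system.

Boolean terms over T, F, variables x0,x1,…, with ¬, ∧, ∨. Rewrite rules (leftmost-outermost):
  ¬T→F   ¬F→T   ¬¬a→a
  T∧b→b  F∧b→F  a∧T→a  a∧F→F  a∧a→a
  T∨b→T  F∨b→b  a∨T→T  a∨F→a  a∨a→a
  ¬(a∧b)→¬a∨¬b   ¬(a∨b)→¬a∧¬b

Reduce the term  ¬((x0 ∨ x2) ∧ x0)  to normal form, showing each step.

Answer: normal form = (¬x0 ∧ ¬x2) ∨ ¬x0  (in 2 steps)

Derivation:
  start: ¬((x0 ∨ x2) ∧ x0)
  →1  ¬(x0 ∨ x2) ∨ ¬x0
  →2  (¬x0 ∧ ¬x2) ∨ ¬x0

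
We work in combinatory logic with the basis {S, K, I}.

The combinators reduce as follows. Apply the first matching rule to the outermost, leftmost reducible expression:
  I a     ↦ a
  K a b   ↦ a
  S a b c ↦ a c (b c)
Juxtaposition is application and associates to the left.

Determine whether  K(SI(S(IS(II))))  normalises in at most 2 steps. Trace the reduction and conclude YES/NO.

Answer: YES — reaches normal form K(SI(S(SI))) in 2 ≤ 2 steps

Working:
  start: K(SI(S(IS(II))))
  [1] K(SI(S(S(II))))
  [2] K(SI(S(SI)))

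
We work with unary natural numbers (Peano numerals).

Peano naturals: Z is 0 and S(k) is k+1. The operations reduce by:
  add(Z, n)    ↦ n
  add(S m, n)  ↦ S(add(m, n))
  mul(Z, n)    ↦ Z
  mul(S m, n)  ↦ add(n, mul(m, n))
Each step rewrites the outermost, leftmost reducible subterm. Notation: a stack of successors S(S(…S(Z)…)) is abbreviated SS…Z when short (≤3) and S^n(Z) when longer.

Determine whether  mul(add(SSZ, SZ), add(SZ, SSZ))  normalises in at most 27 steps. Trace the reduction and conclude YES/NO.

Answer: YES — reaches normal form S^9(Z) in 25 ≤ 27 steps

Working:
  start: mul(add(SSZ, SZ), add(SZ, SSZ))
  →1  mul(S(add(SZ, SZ)), add(SZ, SSZ))
  →2  add(add(SZ, SSZ), mul(add(SZ, SZ), add(SZ, SSZ)))
  →3  add(S(add(Z, SSZ)), mul(add(SZ, SZ), add(SZ, SSZ)))
  →4  S(add(add(Z, SSZ), mul(add(SZ, SZ), add(SZ, SSZ))))
  →5  S(add(SSZ, mul(add(SZ, SZ), add(SZ, SSZ))))
  →6  S(S(add(SZ, mul(add(SZ, SZ), add(SZ, SSZ)))))
  →7  S(S(S(add(Z, mul(add(SZ, SZ), add(SZ, SSZ))))))
  →8  S(S(S(mul(add(SZ, SZ), add(SZ, SSZ)))))
  →9  S(S(S(mul(S(add(Z, SZ)), add(SZ, SSZ)))))
  →10  S(S(S(add(add(SZ, SSZ), mul(add(Z, SZ), add(SZ, SSZ))))))
  →11  S(S(S(add(S(add(Z, SSZ)), mul(add(Z, SZ), add(SZ, SSZ))))))
  →12  S(S(S(S(add(add(Z, SSZ), mul(add(Z, SZ), add(SZ, SSZ)))))))
  →13  S(S(S(S(add(SSZ, mul(add(Z, SZ), add(SZ, SSZ)))))))
  →14  S(S(S(S(S(add(SZ, mul(add(Z, SZ), add(SZ, SSZ))))))))
  →15  S(S(S(S(S(S(add(Z, mul(add(Z, SZ), add(SZ, SSZ)))))))))
  →16  S(S(S(S(S(S(mul(add(Z, SZ), add(SZ, SSZ))))))))
  →17  S(S(S(S(S(S(mul(SZ, add(SZ, SSZ))))))))
  →18  S(S(S(S(S(S(add(add(SZ, SSZ), mul(Z, add(SZ, SSZ)))))))))
  →19  S(S(S(S(S(S(add(S(add(Z, SSZ)), mul(Z, add(SZ, SSZ)))))))))
  →20  S(S(S(S(S(S(S(add(add(Z, SSZ), mul(Z, add(SZ, SSZ))))))))))
  →21  S(S(S(S(S(S(S(add(SSZ, mul(Z, add(SZ, SSZ))))))))))
  →22  S(S(S(S(S(S(S(S(add(SZ, mul(Z, add(SZ, SSZ)))))))))))
  →23  S(S(S(S(S(S(S(S(S(add(Z, mul(Z, add(SZ, SSZ))))))))))))
  →24  S(S(S(S(S(S(S(S(S(mul(Z, add(SZ, SSZ)))))))))))
  →25  S^9(Z)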